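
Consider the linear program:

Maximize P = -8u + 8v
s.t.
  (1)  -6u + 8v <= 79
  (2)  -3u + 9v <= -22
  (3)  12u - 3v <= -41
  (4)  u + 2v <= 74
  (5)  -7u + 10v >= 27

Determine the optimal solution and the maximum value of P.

Corner points and P = -8u + 8v:
  (-887/30, -123/10) → P = 2072/15
  (-287/2, -391/4) → P = 366
  (-463/33, -235/33) → P = 608/11

u = -287/2, v = -391/4, maximum P = 366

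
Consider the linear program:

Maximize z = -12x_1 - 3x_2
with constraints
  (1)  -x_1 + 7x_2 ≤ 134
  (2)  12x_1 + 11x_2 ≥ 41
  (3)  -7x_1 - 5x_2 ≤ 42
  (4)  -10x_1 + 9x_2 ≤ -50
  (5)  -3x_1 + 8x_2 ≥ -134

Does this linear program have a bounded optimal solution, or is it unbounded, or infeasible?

Extreme points and z = -12x_1 - 3x_2:
  (1556/61, 1390/61) → z = -22842/61
  (2010/13, 536/13) → z = -25728/13
  (919/218, -95/109) → z = -5229/109
  (1802/129, -495/43) → z = -5723/43
The feasible region has finitely many vertices and no improving ray; the maximum is -5229/109 at (919/218, -95/109).

bounded optimum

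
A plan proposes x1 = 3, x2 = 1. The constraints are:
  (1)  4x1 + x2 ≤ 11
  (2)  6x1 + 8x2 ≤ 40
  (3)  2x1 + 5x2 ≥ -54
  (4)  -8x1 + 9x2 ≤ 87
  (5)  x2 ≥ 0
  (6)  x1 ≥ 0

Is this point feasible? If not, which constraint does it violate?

Constraint (1): 4x1 + x2 = 13, which is not ≤ 11. All other constraints are satisfied.

not feasible — violates (1)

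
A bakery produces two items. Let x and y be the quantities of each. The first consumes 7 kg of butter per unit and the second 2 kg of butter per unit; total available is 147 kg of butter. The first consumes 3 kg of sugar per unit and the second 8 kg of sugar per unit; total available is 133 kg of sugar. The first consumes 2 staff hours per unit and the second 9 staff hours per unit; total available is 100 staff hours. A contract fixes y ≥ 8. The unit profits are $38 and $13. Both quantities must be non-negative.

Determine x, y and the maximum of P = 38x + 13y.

x = 14, y = 8, maximum P = 636

Feasible corners and P = 38x + 13y:
  (0, 100/9) → P = 1300/9
  (0, 8) → P = 104
  (14, 8) → P = 636

At the optimal vertex, 2x + 9y = 100 and y = 8.
Solving simultaneously gives x = 14, y = 8.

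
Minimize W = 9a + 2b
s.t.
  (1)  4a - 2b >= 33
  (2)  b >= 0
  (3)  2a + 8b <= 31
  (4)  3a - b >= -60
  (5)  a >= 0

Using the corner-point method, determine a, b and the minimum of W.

a = 33/4, b = 0, minimum W = 297/4

Corner points and W = 9a + 2b:
  (33/4, 0) → W = 297/4
  (163/18, 29/18) → W = 1525/18
  (31/2, 0) → W = 279/2

At the optimal vertex, 4a - 2b = 33 and b = 0.
Solving simultaneously gives a = 33/4, b = 0.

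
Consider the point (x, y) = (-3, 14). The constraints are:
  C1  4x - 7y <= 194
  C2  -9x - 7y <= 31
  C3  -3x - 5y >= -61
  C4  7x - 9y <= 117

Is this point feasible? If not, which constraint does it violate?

C1: -110 ≤ 194 ✓
C2: -71 ≤ 31 ✓
C3: -61 ≥ -61 ✓
C4: -147 ≤ 117 ✓

feasible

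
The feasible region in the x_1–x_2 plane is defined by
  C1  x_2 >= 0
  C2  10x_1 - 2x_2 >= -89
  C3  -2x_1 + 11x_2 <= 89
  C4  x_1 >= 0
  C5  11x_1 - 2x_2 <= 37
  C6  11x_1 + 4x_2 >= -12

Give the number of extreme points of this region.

4

Intersecting each pair of boundary lines and keeping only the points that satisfy every inequality leaves:
  (0, 0)
  (37/11, 0)
  (0, 89/11)
  (5, 9)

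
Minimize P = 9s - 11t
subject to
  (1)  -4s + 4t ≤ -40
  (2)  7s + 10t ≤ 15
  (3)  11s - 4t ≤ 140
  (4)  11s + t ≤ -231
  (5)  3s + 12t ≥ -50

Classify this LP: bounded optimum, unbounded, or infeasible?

The boundaries -4s + 4t = -40 and 7s + 10t = 15 meet at (115/17, -55/17), but that point violates 11s + t ≤ -231. Every candidate vertex is excluded by some other constraint, so the feasible region is empty.

infeasible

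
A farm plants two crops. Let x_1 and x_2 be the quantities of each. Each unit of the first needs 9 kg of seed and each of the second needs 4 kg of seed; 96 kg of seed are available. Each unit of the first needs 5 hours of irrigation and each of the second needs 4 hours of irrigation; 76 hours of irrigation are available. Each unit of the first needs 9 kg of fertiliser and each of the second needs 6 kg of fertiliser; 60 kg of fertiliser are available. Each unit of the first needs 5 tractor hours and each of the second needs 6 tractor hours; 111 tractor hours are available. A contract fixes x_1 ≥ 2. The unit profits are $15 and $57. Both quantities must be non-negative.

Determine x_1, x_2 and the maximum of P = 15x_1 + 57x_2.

x_1 = 2, x_2 = 7, maximum P = 429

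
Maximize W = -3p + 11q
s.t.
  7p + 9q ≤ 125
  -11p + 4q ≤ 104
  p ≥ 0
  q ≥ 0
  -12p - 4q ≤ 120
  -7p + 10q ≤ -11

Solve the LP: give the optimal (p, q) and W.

p = 71/7, q = 6, maximum W = 249/7

Corner points and W = -3p + 11q:
  (125/7, 0) → W = -375/7
  (71/7, 6) → W = 249/7
  (11/7, 0) → W = -33/7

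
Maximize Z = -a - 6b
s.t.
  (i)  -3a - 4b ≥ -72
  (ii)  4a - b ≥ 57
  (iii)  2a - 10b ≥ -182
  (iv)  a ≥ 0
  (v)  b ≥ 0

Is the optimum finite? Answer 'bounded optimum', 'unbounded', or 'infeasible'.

bounded optimum

Vertices and Z = -a - 6b:
  (300/19, 117/19) → Z = -1002/19
  (24, 0) → Z = -24
  (57/4, 0) → Z = -57/4
The feasible region has finitely many vertices and no improving ray; the maximum is -57/4 at (57/4, 0).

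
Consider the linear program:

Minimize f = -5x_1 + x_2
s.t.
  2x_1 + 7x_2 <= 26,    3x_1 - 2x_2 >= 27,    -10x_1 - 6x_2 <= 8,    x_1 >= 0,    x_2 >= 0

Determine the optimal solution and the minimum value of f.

x_1 = 13, x_2 = 0, minimum f = -65

Feasible corners and f = -5x_1 + x_2:
  (241/25, 24/25) → f = -1181/25
  (13, 0) → f = -65
  (9, 0) → f = -45

At the optimal vertex, 2x_1 + 7x_2 = 26 and x_2 = 0.
Solving simultaneously gives x_1 = 13, x_2 = 0.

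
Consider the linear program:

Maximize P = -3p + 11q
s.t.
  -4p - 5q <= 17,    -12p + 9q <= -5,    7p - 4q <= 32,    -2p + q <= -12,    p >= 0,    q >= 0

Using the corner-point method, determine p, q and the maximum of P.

Feasible corners and P = -3p + 11q:
  (268/15, 349/15) → P = 607/3
  (103/6, 67/3) → P = 1165/6
  (16, 20) → P = 172

The binding constraints are -12p + 9q = -5 and 7p - 4q = 32.
Solving simultaneously gives p = 268/15, q = 349/15.

p = 268/15, q = 349/15, maximum P = 607/3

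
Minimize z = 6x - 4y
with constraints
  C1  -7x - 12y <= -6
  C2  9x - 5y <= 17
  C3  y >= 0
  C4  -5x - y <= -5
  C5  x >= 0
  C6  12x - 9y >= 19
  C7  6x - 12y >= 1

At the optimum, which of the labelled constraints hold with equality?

Corner points and z = 6x - 4y:
  (17/9, 0) → z = 34/3
  (199/78, 31/26) → z = 137/13
  (19/12, 0) → z = 19/2
  (73/30, 17/15) → z = 151/15

The minimum is at (19/12, 0). Substituting into each constraint, equality holds for C3 and C6; the remaining constraints have slack.

C3 and C6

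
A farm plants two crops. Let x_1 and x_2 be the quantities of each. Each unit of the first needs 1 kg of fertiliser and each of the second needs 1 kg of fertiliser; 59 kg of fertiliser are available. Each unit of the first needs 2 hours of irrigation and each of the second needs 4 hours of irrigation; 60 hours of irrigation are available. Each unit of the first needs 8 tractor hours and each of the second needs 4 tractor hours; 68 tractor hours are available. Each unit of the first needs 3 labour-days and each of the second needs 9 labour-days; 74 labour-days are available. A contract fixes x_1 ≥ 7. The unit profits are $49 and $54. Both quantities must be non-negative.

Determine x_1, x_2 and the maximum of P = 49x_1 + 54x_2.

Extreme points and P = 49x_1 + 54x_2:
  (17/2, 0) → P = 833/2
  (7, 0) → P = 343
  (7, 3) → P = 505

The optimum lies where 8x_1 + 4x_2 = 68 and x_1 = 7.
Solving simultaneously gives x_1 = 7, x_2 = 3.

x_1 = 7, x_2 = 3, maximum P = 505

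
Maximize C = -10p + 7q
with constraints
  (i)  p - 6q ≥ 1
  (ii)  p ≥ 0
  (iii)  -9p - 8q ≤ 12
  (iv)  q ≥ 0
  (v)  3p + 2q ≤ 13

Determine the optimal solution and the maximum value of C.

p = 1, q = 0, maximum C = -10

Vertices and C = -10p + 7q:
  (1, 0) → C = -10
  (4, 1/2) → C = -73/2
  (13/3, 0) → C = -130/3

The binding constraints are p - 6q = 1 and q = 0.
Solving simultaneously gives p = 1, q = 0.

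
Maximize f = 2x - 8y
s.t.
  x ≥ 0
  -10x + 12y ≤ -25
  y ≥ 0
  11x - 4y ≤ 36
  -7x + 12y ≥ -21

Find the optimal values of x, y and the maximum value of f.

x = 3, y = 0, maximum f = 6

Feasible corners and f = 2x - 8y:
  (5/2, 0) → f = 5
  (83/23, 85/92) → f = -4/23
  (3, 0) → f = 6
  (87/26, 21/104) → f = 66/13

The binding constraints are y = 0 and -7x + 12y = -21.
Solving simultaneously gives x = 3, y = 0.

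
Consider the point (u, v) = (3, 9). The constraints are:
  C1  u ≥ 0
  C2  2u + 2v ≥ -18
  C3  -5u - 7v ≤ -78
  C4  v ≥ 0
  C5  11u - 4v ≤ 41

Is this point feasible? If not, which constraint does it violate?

feasible

C1: 3 ≥ 0 ✓
C2: 24 ≥ -18 ✓
C3: -78 ≤ -78 ✓
C4: 9 ≥ 0 ✓
C5: -3 ≤ 41 ✓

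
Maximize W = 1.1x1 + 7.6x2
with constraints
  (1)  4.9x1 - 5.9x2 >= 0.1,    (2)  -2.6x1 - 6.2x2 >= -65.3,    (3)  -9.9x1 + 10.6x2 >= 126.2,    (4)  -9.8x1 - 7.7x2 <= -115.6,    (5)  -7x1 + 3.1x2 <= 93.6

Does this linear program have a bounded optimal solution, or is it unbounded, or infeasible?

The boundaries 4.9x1 - 5.9x2 = 0.1 and -2.6x1 - 6.2x2 = -65.3 meet at (12863/1524, 10657/1524), but that point violates -9.9x1 + 10.6x2 ≥ 126.2. Every candidate vertex is excluded by some other constraint, so the feasible region is empty.

infeasible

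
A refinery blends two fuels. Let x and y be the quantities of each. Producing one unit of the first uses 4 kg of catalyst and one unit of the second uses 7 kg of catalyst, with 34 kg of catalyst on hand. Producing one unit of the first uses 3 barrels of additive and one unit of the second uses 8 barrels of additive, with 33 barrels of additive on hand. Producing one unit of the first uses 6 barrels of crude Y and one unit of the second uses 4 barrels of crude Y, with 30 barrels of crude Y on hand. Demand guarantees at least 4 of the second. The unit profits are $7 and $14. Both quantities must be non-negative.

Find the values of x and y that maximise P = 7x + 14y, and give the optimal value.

Feasible corners and P = 7x + 14y:
  (0, 33/8) → P = 231/4
  (0, 4) → P = 56
  (1/3, 4) → P = 175/3

The binding constraints are 3x + 8y = 33 and y = 4.
Solving simultaneously gives x = 1/3, y = 4.

x = 1/3, y = 4, maximum P = 175/3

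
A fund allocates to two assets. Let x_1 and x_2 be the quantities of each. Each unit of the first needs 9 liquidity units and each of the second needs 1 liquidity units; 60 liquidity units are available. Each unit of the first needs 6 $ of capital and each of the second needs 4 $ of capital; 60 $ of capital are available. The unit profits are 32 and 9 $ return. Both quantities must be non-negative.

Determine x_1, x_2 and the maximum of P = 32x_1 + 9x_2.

Feasible corners and P = 32x_1 + 9x_2:
  (0, 0) → P = 0
  (0, 15) → P = 135
  (20/3, 0) → P = 640/3
  (6, 6) → P = 246

At the optimal vertex, 9x_1 + x_2 = 60 and 6x_1 + 4x_2 = 60.
Solving simultaneously gives x_1 = 6, x_2 = 6.

x_1 = 6, x_2 = 6, maximum P = 246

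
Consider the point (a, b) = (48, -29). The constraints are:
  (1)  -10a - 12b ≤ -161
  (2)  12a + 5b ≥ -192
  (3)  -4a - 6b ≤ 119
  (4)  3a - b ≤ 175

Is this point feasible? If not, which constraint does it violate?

not feasible — violates (1)

Constraint (1): -10a - 12b = -132, which is not ≤ -161. All other constraints are satisfied.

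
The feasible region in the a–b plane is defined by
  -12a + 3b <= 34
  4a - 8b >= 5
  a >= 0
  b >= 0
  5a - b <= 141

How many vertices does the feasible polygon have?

Of the 10 pairwise boundary intersections, those satisfying every inequality are:
  (5/4, 0)
  (1123/36, 539/36)
  (141/5, 0)

3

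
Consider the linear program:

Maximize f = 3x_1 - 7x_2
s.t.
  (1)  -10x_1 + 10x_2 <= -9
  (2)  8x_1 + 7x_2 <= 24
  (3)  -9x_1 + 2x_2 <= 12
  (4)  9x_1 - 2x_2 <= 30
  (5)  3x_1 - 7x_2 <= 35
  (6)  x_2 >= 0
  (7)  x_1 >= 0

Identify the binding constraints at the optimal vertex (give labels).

(2) and (6)

Vertices and f = 3x_1 - 7x_2:
  (101/50, 28/25) → f = -89/50
  (9/10, 0) → f = 27/10
  (3, 0) → f = 9

The maximum is at (3, 0). Substituting into each constraint, equality holds for (2) and (6); the remaining constraints have slack.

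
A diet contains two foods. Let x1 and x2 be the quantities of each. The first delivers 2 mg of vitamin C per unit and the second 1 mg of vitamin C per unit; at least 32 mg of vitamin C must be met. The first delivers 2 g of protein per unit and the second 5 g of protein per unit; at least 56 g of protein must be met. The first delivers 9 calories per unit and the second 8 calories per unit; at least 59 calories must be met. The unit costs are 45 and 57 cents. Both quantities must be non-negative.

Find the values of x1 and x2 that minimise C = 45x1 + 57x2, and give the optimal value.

Extreme points and C = 45x1 + 57x2:
  (0, 32) → C = 1824
  (28, 0) → C = 1260
  (13, 6) → C = 927
The feasible region is unbounded (it extends along (0, 1), (1, 0)), but C strictly increases along every unbounded feasible direction, so there is no improving ray and the minimum is attained at a vertex.

The optimum lies where 2x1 + x2 = 32 and 2x1 + 5x2 = 56.
Solving simultaneously gives x1 = 13, x2 = 6.

x1 = 13, x2 = 6, minimum C = 927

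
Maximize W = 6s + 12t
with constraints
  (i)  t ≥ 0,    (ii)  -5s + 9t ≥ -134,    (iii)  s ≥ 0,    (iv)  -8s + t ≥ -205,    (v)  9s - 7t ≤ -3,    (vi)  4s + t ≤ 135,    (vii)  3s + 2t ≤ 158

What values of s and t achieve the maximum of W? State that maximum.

s = 0, t = 79, maximum W = 948

Extreme points and W = 6s + 12t:
  (0, 3/7) → W = 36/7
  (0, 79) → W = 948
  (942/37, 1227/37) → W = 20376/37
  (112/5, 227/5) → W = 3396/5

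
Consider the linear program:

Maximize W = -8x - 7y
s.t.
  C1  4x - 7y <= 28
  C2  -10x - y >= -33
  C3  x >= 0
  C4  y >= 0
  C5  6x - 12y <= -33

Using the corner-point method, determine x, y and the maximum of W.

Extreme points and W = -8x - 7y:
  (0, 33) → W = -231
  (121/42, 88/21) → W = -1100/21
  (0, 11/4) → W = -77/4

The optimum lies where x = 0 and 6x - 12y = -33.
Solving simultaneously gives x = 0, y = 11/4.

x = 0, y = 11/4, maximum W = -77/4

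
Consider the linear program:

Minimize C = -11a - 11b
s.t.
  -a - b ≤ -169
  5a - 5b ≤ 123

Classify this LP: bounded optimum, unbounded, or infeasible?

unbounded

From the feasible point (484/5, 361/5), moving in the direction (5, 5) keeps every constraint satisfied while C decreases without bound.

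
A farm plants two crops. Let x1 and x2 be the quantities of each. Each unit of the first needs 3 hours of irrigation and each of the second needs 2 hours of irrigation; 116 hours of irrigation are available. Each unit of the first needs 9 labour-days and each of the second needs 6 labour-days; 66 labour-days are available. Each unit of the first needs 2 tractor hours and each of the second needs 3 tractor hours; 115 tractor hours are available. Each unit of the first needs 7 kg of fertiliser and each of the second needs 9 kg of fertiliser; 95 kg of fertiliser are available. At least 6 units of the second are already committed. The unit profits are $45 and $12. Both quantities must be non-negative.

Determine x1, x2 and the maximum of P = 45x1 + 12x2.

x1 = 10/3, x2 = 6, maximum P = 222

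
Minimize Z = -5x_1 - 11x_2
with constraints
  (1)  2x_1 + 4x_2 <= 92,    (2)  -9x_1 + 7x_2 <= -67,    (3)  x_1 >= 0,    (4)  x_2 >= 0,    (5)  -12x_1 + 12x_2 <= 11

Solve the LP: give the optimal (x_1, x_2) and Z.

x_1 = 456/25, x_2 = 347/25, minimum Z = -6097/25

Vertices and Z = -5x_1 - 11x_2:
  (456/25, 347/25) → Z = -6097/25
  (46, 0) → Z = -230
  (67/9, 0) → Z = -335/9

The optimum lies where 2x_1 + 4x_2 = 92 and -9x_1 + 7x_2 = -67.
Solving simultaneously gives x_1 = 456/25, x_2 = 347/25.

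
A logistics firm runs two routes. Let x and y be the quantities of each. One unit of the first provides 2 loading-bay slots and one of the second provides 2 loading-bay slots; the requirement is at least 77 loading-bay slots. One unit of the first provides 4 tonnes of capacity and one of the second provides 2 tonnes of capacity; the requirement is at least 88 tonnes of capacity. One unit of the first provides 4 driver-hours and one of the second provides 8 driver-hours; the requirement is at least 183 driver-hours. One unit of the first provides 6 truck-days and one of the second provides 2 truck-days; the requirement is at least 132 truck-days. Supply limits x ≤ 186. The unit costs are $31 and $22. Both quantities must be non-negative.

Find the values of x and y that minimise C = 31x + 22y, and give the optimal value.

Extreme points and C = 31x + 22y:
  (0, 66) → C = 1452
  (183/4, 0) → C = 5673/4
  (186, 0) → C = 5766
  (125/4, 29/4) → C = 4513/4
  (55/4, 99/4) → C = 3883/4
The feasible region is unbounded (it extends along (0, 1)), but C strictly increases along every unbounded feasible direction, so there is no improving ray and the minimum is attained at a vertex.

x = 55/4, y = 99/4, minimum C = 3883/4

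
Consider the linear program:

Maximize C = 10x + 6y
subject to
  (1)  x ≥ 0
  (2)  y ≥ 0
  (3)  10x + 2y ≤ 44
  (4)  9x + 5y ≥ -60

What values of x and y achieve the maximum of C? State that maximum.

Corner points and C = 10x + 6y:
  (0, 0) → C = 0
  (0, 22) → C = 132
  (22/5, 0) → C = 44

x = 0, y = 22, maximum C = 132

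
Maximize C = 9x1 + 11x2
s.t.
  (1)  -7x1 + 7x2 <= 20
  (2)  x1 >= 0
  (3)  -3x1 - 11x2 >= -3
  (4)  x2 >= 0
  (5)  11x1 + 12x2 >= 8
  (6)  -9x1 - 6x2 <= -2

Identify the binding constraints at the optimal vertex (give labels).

Feasible corners and C = 9x1 + 11x2:
  (1, 0) → C = 9
  (52/85, 9/85) → C = 567/85
  (8/11, 0) → C = 72/11

The maximum is at (1, 0). Substituting into each constraint, equality holds for (3) and (4); the remaining constraints have slack.

(3) and (4)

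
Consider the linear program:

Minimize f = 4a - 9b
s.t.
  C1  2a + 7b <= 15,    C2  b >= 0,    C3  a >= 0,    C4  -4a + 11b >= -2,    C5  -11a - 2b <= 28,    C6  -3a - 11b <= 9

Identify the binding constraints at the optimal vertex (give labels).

Feasible corners and f = 4a - 9b:
  (0, 15/7) → f = -135/7
  (179/50, 28/25) → f = 106/25
  (0, 0) → f = 0
  (1/2, 0) → f = 2

The minimum is at (0, 15/7). Substituting into each constraint, equality holds for C1 and C3; the remaining constraints have slack.

C1 and C3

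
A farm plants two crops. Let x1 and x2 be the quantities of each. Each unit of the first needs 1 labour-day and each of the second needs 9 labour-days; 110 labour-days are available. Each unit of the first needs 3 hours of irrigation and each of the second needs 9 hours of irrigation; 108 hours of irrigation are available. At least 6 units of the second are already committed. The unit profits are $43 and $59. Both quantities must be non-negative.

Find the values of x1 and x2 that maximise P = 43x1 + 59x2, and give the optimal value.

Feasible corners and P = 43x1 + 59x2:
  (0, 12) → P = 708
  (0, 6) → P = 354
  (18, 6) → P = 1128

The binding constraints are 3x1 + 9x2 = 108 and x2 = 6.
Solving simultaneously gives x1 = 18, x2 = 6.

x1 = 18, x2 = 6, maximum P = 1128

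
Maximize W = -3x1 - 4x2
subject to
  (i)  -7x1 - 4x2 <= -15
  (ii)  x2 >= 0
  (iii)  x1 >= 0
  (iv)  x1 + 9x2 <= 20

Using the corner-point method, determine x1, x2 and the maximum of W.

Feasible corners and W = -3x1 - 4x2:
  (15/7, 0) → W = -45/7
  (55/59, 125/59) → W = -665/59
  (20, 0) → W = -60

At the optimal vertex, -7x1 - 4x2 = -15 and x2 = 0.
Solving simultaneously gives x1 = 15/7, x2 = 0.

x1 = 15/7, x2 = 0, maximum W = -45/7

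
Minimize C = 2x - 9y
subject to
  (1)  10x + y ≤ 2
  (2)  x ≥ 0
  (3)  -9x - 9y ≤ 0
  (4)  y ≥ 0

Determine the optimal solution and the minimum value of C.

Vertices and C = 2x - 9y:
  (0, 2) → C = -18
  (1/5, 0) → C = 2/5
  (0, 0) → C = 0

The optimum lies where 10x + y = 2 and x = 0.
Solving simultaneously gives x = 0, y = 2.

x = 0, y = 2, minimum C = -18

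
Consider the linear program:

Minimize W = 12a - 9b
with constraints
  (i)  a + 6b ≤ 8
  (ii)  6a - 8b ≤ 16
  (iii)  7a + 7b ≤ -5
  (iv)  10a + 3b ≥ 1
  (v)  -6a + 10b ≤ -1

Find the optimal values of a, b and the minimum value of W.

Extreme points and W = 12a - 9b:
  (36/49, -71/49) → W = 153/7
  (4/7, -11/7) → W = 21
  (22/49, -57/49) → W = 111/7

a = 22/49, b = -57/49, minimum W = 111/7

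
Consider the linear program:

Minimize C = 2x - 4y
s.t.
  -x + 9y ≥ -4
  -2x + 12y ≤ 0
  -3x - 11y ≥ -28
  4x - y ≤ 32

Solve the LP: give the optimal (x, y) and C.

Vertices and C = 2x - 4y:
  (-8, -4/3) → C = -32/3
  (148/19, 8/19) → C = 264/19
  (168/29, 28/29) → C = 224/29

The optimum lies where -x + 9y = -4 and -2x + 12y = 0.
Solving simultaneously gives x = -8, y = -4/3.

x = -8, y = -4/3, minimum C = -32/3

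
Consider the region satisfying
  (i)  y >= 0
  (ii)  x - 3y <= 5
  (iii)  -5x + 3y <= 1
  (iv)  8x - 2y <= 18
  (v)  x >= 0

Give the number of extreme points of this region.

4

Of the 10 pairwise boundary intersections, those satisfying every inequality are:
  (9/4, 0)
  (0, 0)
  (4, 7)
  (0, 1/3)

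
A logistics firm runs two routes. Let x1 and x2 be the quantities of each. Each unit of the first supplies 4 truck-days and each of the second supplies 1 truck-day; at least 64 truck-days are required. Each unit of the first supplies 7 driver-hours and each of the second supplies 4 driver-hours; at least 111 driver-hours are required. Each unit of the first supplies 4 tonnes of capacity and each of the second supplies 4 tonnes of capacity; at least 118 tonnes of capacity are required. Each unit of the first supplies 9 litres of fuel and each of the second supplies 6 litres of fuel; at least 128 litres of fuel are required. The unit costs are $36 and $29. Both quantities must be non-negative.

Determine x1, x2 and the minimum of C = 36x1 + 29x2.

Extreme points and C = 36x1 + 29x2:
  (0, 64) → C = 1856
  (59/2, 0) → C = 1062
  (23/2, 18) → C = 936
The feasible region is unbounded (it extends along (0, 1), (1, 0)), but C strictly increases along every unbounded feasible direction, so there is no improving ray and the minimum is attained at a vertex.

x1 = 23/2, x2 = 18, minimum C = 936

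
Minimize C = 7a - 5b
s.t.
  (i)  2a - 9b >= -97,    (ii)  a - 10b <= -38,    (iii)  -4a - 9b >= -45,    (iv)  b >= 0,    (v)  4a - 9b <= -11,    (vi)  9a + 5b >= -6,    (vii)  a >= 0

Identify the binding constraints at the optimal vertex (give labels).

Feasible corners and C = 7a - 5b:
  (108/49, 197/49) → C = -229/49
  (0, 19/5) → C = -19
  (0, 5) → C = -25

The minimum is at (0, 5). Substituting into each constraint, equality holds for (iii) and (vii); the remaining constraints have slack.

(iii) and (vii)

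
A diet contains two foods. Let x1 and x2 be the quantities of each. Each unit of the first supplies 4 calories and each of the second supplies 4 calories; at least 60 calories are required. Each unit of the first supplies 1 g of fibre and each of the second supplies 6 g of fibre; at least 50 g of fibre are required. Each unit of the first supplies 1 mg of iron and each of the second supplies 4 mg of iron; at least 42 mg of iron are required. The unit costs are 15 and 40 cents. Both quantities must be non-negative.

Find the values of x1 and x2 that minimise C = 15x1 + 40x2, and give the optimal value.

x1 = 6, x2 = 9, minimum C = 450

Vertices and C = 15x1 + 40x2:
  (0, 15) → C = 600
  (50, 0) → C = 750
  (6, 9) → C = 450
  (26, 4) → C = 550
The feasible region is unbounded (it extends along (0, 1), (1, 0)), but C strictly increases along every unbounded feasible direction, so there is no improving ray and the minimum is attained at a vertex.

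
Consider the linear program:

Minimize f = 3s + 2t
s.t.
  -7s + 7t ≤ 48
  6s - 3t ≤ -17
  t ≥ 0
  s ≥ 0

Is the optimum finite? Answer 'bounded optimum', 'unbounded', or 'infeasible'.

bounded optimum

Extreme points and f = 3s + 2t:
  (25/21, 169/21) → f = 59/3
  (0, 48/7) → f = 96/7
  (0, 17/3) → f = 34/3
The feasible region has finitely many vertices and no improving ray; the minimum is 34/3 at (0, 17/3).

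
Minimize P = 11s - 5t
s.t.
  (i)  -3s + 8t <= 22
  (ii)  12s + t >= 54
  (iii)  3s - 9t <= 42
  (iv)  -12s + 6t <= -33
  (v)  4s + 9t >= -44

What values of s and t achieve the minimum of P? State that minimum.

Vertices and P = 11s - 5t:
  (66/13, 121/26) → P = 847/26
  (176/37, -114/37) → P = 2506/37
  (17/4, 3) → P = 127/4
The feasible region is unbounded (it extends along (3, 1), (8, 3)), but P strictly increases along every unbounded feasible direction, so there is no improving ray and the minimum is attained at a vertex.

s = 17/4, t = 3, minimum P = 127/4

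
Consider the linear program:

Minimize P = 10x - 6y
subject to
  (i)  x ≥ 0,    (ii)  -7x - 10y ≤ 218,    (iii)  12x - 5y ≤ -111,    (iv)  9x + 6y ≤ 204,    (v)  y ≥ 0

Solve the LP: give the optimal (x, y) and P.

Vertices and P = 10x - 6y:
  (0, 111/5) → P = -666/5
  (0, 34) → P = -204
  (118/39, 383/13) → P = -5714/39

x = 0, y = 34, minimum P = -204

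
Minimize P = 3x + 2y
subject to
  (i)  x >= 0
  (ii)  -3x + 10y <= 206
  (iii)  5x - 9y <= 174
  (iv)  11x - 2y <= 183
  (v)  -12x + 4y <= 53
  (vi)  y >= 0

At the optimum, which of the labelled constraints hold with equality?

Corner points and P = 3x + 2y:
  (0, 53/4) → P = 53/2
  (0, 0) → P = 0
  (1121/52, 2815/104) → P = 3089/26
  (49/18, 257/12) → P = 51
  (183/11, 0) → P = 549/11

The minimum is at (0, 0). Substituting into each constraint, equality holds for (i) and (vi); the remaining constraints have slack.

(i) and (vi)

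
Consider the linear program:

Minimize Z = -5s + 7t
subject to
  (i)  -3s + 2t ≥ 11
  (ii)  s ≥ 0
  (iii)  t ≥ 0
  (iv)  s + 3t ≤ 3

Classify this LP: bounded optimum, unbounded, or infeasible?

infeasible

The boundaries -3s + 2t = 11 and s = 0 meet at (0, 11/2), but that point violates s + 3t ≤ 3. Every candidate vertex is excluded by some other constraint, so the feasible region is empty.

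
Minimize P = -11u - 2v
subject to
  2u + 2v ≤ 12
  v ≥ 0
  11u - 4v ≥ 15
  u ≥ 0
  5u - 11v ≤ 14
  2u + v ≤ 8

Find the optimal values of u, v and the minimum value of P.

At the optimal vertex, 5u - 11v = 14 and 2u + v = 8.
Solving simultaneously gives u = 34/9, v = 4/9.

u = 34/9, v = 4/9, minimum P = -382/9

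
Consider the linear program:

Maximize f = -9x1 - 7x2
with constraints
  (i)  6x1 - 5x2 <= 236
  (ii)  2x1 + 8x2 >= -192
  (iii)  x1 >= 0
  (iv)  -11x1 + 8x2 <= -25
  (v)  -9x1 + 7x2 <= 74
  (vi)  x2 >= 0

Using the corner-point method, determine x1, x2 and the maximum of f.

x1 = 25/11, x2 = 0, maximum f = -225/11

The feasible region is unbounded (it extends along (7, 9), (5, 6)), but f strictly decreases along every unbounded feasible direction, so there is no improving ray and the maximum is attained at a vertex.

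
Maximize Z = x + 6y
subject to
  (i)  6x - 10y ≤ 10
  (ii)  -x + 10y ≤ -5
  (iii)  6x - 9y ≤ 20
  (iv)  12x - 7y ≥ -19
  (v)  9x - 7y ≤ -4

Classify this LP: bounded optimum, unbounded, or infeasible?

Corner points and Z = x + 6y:
  (-10/3, -3) → Z = -64/3
  (-55/24, -19/8) → Z = -397/24
  (-225/113, -79/113) → Z = -699/113
  (-75/83, -49/83) → Z = -369/83
The feasible region has finitely many vertices and no improving ray; the maximum is -369/83 at (-75/83, -49/83).

bounded optimum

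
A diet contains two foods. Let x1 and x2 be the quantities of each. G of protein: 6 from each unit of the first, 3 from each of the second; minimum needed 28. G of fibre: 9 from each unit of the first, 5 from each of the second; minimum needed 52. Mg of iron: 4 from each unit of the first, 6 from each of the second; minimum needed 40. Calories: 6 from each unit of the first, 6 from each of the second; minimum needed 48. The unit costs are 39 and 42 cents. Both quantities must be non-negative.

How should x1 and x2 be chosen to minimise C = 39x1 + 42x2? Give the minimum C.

x1 = 4, x2 = 4, minimum C = 324

Vertices and C = 39x1 + 42x2:
  (0, 52/5) → C = 2184/5
  (10, 0) → C = 390
  (3, 5) → C = 327
  (4, 4) → C = 324
The feasible region is unbounded (it extends along (0, 1), (1, 0)), but C strictly increases along every unbounded feasible direction, so there is no improving ray and the minimum is attained at a vertex.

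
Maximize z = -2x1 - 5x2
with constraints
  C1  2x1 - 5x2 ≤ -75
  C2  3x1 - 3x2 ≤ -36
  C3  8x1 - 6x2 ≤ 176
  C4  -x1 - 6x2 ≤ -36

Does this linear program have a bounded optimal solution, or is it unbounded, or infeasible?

unbounded

From the feasible point (5, 17), moving in the direction (-6, 1) keeps every constraint satisfied while z increases without bound.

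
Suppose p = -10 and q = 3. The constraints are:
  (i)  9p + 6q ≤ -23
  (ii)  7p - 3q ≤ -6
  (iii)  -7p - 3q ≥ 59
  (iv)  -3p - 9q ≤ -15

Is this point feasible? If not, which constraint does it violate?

not feasible — violates (iv)

Constraint (iv): -3p - 9q = 3, which is not ≤ -15. All other constraints are satisfied.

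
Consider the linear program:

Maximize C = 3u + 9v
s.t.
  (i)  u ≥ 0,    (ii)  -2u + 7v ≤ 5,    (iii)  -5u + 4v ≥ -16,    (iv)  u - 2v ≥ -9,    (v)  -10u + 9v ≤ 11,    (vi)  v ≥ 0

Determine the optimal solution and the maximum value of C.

u = 44/9, v = 19/9, maximum C = 101/3

Extreme points and C = 3u + 9v:
  (0, 5/7) → C = 45/7
  (0, 0) → C = 0
  (44/9, 19/9) → C = 101/3
  (16/5, 0) → C = 48/5

The optimum lies where -2u + 7v = 5 and -5u + 4v = -16.
Solving simultaneously gives u = 44/9, v = 19/9.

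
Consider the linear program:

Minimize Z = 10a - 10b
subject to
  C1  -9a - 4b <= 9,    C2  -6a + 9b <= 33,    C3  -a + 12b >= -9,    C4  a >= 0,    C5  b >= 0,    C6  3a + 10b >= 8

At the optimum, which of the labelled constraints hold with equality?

C2 and C4

Corner points and Z = 10a - 10b:
  (0, 11/3) → Z = -110/3
  (9, 0) → Z = 90
  (0, 4/5) → Z = -8
  (8/3, 0) → Z = 80/3
The feasible region is unbounded (it extends along (12, 1), (3, 2)), but Z strictly increases along every unbounded feasible direction, so there is no improving ray and the minimum is attained at a vertex.

The minimum is at (0, 11/3). Substituting into each constraint, equality holds for C2 and C4; the remaining constraints have slack.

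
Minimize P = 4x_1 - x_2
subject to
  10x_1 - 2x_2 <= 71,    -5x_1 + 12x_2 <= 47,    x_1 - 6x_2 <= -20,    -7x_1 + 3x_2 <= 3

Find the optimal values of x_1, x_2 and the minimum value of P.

x_1 = 14/13, x_2 = 137/39, minimum P = 31/39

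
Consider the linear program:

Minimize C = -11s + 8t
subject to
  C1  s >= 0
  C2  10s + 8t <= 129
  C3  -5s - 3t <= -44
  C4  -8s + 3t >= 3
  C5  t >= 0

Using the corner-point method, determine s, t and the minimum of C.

Vertices and C = -11s + 8t:
  (0, 129/8) → C = 129
  (0, 44/3) → C = 352/3
  (363/94, 531/47) → C = 4503/94
  (41/13, 367/39) → C = 1583/39

The optimum lies where -5s - 3t = -44 and -8s + 3t = 3.
Solving simultaneously gives s = 41/13, t = 367/39.

s = 41/13, t = 367/39, minimum C = 1583/39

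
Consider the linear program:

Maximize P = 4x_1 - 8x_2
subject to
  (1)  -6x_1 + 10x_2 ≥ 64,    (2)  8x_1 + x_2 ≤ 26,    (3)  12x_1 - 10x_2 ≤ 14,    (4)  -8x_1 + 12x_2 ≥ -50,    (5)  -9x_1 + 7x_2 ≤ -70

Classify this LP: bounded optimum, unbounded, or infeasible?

The boundaries -6x_1 + 10x_2 = 64 and 8x_1 + x_2 = 26 meet at (98/43, 334/43), but that point violates -9x_1 + 7x_2 ≤ -70. Every candidate vertex is excluded by some other constraint, so the feasible region is empty.

infeasible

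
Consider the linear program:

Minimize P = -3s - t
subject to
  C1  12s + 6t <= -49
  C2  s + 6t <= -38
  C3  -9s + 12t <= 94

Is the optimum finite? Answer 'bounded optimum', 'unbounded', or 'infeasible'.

unbounded

From the feasible point (-1, -37/6), moving in the direction (6, -12) keeps every constraint satisfied while P decreases without bound.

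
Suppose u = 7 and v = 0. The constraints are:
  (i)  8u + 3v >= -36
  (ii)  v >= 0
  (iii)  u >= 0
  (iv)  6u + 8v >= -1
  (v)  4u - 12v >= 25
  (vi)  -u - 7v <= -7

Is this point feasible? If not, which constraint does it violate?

(i): 56 ≥ -36 ✓
(ii): 0 ≥ 0 ✓
(iii): 7 ≥ 0 ✓
(iv): 42 ≥ -1 ✓
(v): 28 ≥ 25 ✓
(vi): -7 ≤ -7 ✓

feasible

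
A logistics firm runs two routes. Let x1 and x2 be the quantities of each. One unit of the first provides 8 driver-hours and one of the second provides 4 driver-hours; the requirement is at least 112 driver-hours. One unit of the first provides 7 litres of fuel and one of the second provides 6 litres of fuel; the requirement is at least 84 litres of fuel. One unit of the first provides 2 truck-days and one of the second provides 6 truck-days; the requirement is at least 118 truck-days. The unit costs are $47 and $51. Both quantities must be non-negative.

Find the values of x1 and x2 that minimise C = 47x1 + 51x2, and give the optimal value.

Vertices and C = 47x1 + 51x2:
  (0, 28) → C = 1428
  (59, 0) → C = 2773
  (5, 18) → C = 1153
The feasible region is unbounded (it extends along (0, 1), (1, 0)), but C strictly increases along every unbounded feasible direction, so there is no improving ray and the minimum is attained at a vertex.

The binding constraints are 8x1 + 4x2 = 112 and 2x1 + 6x2 = 118.
Solving simultaneously gives x1 = 5, x2 = 18.

x1 = 5, x2 = 18, minimum C = 1153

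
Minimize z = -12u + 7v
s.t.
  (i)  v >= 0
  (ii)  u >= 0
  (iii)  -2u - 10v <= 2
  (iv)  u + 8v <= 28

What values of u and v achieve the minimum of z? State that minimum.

u = 28, v = 0, minimum z = -336

At the optimal vertex, v = 0 and u + 8v = 28.
Solving simultaneously gives u = 28, v = 0.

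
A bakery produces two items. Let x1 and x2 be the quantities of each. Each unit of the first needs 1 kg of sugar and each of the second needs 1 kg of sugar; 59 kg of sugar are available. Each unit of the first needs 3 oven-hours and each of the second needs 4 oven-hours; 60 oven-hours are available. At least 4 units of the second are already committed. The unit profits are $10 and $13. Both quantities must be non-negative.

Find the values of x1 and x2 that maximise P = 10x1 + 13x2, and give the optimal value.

The optimum lies where 3x1 + 4x2 = 60 and x2 = 4.
Solving simultaneously gives x1 = 44/3, x2 = 4.

x1 = 44/3, x2 = 4, maximum P = 596/3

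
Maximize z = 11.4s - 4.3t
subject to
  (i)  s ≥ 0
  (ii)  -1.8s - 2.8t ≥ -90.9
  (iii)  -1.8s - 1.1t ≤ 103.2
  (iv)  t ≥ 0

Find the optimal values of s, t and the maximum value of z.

Extreme points and z = 11.4s - 4.3t:
  (0, 909/28) → z = -39087/280
  (0, 0) → z = 0
  (101/2, 0) → z = 5757/10

At the optimal vertex, -1.8s - 2.8t = -90.9 and t = 0.
Solving simultaneously gives s = 101/2, t = 0.

s = 50.5, t = 0, maximum z = 575.7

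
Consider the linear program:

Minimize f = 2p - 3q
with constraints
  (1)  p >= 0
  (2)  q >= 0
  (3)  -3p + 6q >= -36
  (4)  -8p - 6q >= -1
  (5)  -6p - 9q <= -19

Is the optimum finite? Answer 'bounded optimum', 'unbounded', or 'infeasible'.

The boundaries p = 0 and q = 0 meet at (0, 0), but that point violates -6p - 9q ≤ -19. Every candidate vertex is excluded by some other constraint, so the feasible region is empty.

infeasible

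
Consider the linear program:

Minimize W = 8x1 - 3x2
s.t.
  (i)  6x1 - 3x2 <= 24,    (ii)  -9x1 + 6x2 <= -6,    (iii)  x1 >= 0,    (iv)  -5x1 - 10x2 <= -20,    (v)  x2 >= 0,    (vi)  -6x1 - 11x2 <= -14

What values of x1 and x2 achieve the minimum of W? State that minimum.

Corner points and W = 8x1 - 3x2:
  (14, 20) → W = 52
  (4, 0) → W = 32
  (3/2, 5/4) → W = 33/4

The binding constraints are -9x1 + 6x2 = -6 and -5x1 - 10x2 = -20.
Solving simultaneously gives x1 = 3/2, x2 = 5/4.

x1 = 3/2, x2 = 5/4, minimum W = 33/4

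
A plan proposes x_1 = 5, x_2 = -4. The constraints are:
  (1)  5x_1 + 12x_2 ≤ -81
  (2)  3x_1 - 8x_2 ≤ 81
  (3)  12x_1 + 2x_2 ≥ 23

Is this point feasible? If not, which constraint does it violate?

Constraint (1): 5x_1 + 12x_2 = -23, which is not ≤ -81. All other constraints are satisfied.

not feasible — violates (1)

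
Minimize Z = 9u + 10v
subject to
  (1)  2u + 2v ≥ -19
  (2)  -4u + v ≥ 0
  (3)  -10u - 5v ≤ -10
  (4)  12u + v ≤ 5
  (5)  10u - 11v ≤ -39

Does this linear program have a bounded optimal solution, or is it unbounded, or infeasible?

Corner points and Z = 9u + 10v:
  (-17/32, 49/16) → Z = 827/32
  (8/71, 259/71) → Z = 2662/71
The feasible region has finitely many vertices and no improving ray; the minimum is 827/32 at (-17/32, 49/16).

bounded optimum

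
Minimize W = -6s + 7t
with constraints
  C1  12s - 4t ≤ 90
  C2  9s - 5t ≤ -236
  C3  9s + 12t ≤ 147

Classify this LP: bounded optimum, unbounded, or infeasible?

From the feasible point (-233/17, 383/17), moving in the direction (-5, -9) keeps every constraint satisfied while W decreases without bound.

unbounded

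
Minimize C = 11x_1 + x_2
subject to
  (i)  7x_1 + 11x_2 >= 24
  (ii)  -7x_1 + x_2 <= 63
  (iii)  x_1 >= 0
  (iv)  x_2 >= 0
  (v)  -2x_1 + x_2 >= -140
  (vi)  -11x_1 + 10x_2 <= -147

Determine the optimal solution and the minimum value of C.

x_1 = 147/11, x_2 = 0, minimum C = 147

Vertices and C = 11x_1 + x_2:
  (70, 0) → C = 770
  (147/11, 0) → C = 147
  (1253/9, 1246/9) → C = 15029/9

At the optimal vertex, x_2 = 0 and -11x_1 + 10x_2 = -147.
Solving simultaneously gives x_1 = 147/11, x_2 = 0.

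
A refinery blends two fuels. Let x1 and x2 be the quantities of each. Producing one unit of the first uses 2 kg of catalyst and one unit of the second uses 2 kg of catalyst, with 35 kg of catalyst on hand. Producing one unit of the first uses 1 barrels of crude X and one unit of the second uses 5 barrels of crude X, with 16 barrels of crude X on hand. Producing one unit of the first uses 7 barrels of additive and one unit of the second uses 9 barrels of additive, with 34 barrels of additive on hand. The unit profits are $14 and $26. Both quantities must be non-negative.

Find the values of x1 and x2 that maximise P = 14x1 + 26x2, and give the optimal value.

Corner points and P = 14x1 + 26x2:
  (0, 0) → P = 0
  (0, 16/5) → P = 416/5
  (34/7, 0) → P = 68
  (1, 3) → P = 92

The binding constraints are x1 + 5x2 = 16 and 7x1 + 9x2 = 34.
Solving simultaneously gives x1 = 1, x2 = 3.

x1 = 1, x2 = 3, maximum P = 92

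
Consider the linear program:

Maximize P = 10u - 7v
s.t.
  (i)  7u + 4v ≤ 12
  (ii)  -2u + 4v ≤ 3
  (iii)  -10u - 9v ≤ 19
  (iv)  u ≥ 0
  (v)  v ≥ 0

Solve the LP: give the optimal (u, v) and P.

u = 12/7, v = 0, maximum P = 120/7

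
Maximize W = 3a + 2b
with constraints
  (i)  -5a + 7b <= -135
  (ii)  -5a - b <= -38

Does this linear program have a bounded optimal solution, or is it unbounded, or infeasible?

unbounded

From the feasible point (401/40, -97/8), moving in the direction (7, 5) keeps every constraint satisfied while W increases without bound.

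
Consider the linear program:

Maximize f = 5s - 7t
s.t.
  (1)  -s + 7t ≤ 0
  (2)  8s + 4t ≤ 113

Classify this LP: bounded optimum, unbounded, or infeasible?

From the feasible point (791/60, 113/60), moving in the direction (4, -8) keeps every constraint satisfied while f increases without bound.

unbounded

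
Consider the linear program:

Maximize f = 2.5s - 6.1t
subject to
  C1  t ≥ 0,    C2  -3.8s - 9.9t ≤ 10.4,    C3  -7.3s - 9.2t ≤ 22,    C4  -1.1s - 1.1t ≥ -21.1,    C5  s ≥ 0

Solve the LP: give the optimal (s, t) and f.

s = 211/11, t = 0, maximum f = 1055/22

Extreme points and f = 2.5s - 6.1t:
  (211/11, 0) → f = 1055/22
  (0, 0) → f = 0
  (0, 211/11) → f = -12871/110

The optimum lies where t = 0 and -1.1s - 1.1t = -21.1.
Solving simultaneously gives s = 211/11, t = 0.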